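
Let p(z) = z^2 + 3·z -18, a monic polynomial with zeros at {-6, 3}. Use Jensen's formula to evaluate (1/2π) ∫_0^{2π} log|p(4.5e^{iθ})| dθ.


Zeros: -6, 3; r = 4.5.
Inside |z| < r: 3. Outside (|z| ≥ r): -6.
p(0) = -18, so log|p(0)| = log(18) = 2.8904.
Apply Jensen: I(r) = log|p(0)| + Σ_k log(r/|z_k|), summed over zeros inside |z| < r.
  log(r/|z_k|) for z_k = 3: log(4.5/3) = 0.4055
  Outside zeros (-6) contribute nothing to the Jensen sum.
Sum over inside zeros: 0.4055.
I(r) = log|p(0)| + (inside sum) = 2.8904 + 0.4055 = 3.2958.
Note: since some zeros are outside |z| ≤ r, the simplified n·log(r) form does NOT apply — only the inside zeros contribute.

I(r) ≈ 3.2958.


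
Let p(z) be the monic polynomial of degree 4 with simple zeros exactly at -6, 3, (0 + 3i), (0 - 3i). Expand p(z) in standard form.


The polynomial is p(z) = ∏_{α ∈ S} (z − α), where S = {-6, 3, (0 + 3i), (0 - 3i)}.
Expanding the product yields: p(z) = z^4 + 3·z^3 -9·z^2 + 27·z -162.
Note conjugate pairs combine to real quadratics: (z − (0+3i))(z − (0−3i)) = z² + 9.
The resulting polynomial has degree 4 and real coefficients as required.

p(z) = z^4 + 3·z^3 -9·z^2 + 27·z -162.


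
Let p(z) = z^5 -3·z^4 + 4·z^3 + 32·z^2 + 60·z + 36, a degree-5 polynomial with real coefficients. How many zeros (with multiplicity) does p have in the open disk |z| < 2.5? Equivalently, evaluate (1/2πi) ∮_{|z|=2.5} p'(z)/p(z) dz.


The zeros of p are: -1, (-1 + 1i), (-1 - 1i), (3 + 3i), (3 - 3i).
Their magnitudes are: 1, 1.414, 1.414, 4.243, 4.243.
Zeros with |z| < R = 2.5: -1, (-1 + 1i), (-1 - 1i).
Count = 3.
By the argument principle, (1/2πi) ∮_{|z|=R} p'(z)/p(z) dz equals exactly this count.

Number of zeros inside |z| < 2.5: 3.


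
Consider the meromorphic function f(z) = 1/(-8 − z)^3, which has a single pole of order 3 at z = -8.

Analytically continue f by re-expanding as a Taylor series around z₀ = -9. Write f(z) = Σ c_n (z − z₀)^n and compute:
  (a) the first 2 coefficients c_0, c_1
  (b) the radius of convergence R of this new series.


Let w = z − z₀, so z = z₀ + w.
Then -8 − z = -8 − (z₀ + w) = (-8 − z₀) − w = 1 − w.
f(z) = 1/(1 − w)^3 = (1/(1)^3) · (1 − w/(1))^{−3}.
By the binomial series (1−u)^{−3} = Σ_{n≥0} C(n+2, 2) u^n for |u|<1, with u = w/(1):
  c_n = C(n+2, 2) / (1)^(n+3).
  c_0 = 1/(1)^3 = 1.
  c_1 = 3/(1)^4 = 3.
The series is valid for |w/d| < 1, i.e. |z − z₀| < |d|.
Radius of convergence: R = |-8 − z₀| = |1| = 1 (distance from z₀ to the singularity z = -8).

c_0 = 1, c_1 = 3; R = 1.


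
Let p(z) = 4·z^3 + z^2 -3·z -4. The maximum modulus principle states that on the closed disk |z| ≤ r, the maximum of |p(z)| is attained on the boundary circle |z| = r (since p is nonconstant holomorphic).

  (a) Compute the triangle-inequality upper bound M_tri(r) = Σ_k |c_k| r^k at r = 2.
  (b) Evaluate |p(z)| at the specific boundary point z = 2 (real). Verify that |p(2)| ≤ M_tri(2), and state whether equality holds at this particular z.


Coefficients: c_0 = -4, c_1 = -3, c_2 = 1, c_3 = 4. Radius r = 2.
Part (a). Triangle bound: M_tri(r) = Σ_k |c_k| r^k
  = |-4|·2^0 + |-3|·2^1 + |1|·2^2 + |4|·2^3
  = 4 + 6 + 4 + 32 = 46.
This bounds M(r) := max_{|z|=r} |p(z)| from above; equality holds iff all terms c_k z^k can be made to align in phase at a single z on |z|=r.
Part (b). At z = 2 (real, on the circle |z| = r):
  p(2) = (-4)·2^0 + (-3)·2^1 + (1)·2^2 + (4)·2^3 = 26.
  |p(2)| = 26.
Check: |p(2)| = 26 ≤ 46 = M_tri(2). ✓ Equality does not hold at z = 2 (the coefficients have mixed signs, so the terms do not all align in phase there).

M_tri(2) = 46; |p(2)| = 26; equality at z=2: no.


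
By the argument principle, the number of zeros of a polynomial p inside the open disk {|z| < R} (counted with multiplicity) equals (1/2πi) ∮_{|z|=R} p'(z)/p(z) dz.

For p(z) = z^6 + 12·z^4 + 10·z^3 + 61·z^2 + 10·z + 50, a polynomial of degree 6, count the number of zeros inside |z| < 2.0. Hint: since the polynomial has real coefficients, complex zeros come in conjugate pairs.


The zeros of p are: (1 + 3i), (1 - 3i), (-1 + 2i), (-1 - 2i), (0 + 1i), (0 - 1i).
Their magnitudes are: 3.162, 3.162, 2.236, 2.236, 1, 1.
Zeros with |z| < R = 2.0: (0 + 1i), (0 - 1i).
Count = 2.
By the argument principle, (1/2πi) ∮_{|z|=R} p'(z)/p(z) dz equals exactly this count.

Number of zeros inside |z| < 2.0: 2.


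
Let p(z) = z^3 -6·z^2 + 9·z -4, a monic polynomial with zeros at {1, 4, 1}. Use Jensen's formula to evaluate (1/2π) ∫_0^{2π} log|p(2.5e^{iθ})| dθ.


Zeros: 1, 1, 4; r = 2.5.
Inside |z| < r: 1, 1. Outside (|z| ≥ r): 4.
p(0) = -4, so log|p(0)| = log(4) = 1.3863.
Apply Jensen: I(r) = log|p(0)| + Σ_k log(r/|z_k|), summed over zeros inside |z| < r.
  log(r/|z_k|) for z_k = 1: log(2.5/1) = 0.9163
  log(r/|z_k|) for z_k = 1: log(2.5/1) = 0.9163
  Outside zeros (4) contribute nothing to the Jensen sum.
Sum over inside zeros: 1.8326.
I(r) = log|p(0)| + (inside sum) = 1.3863 + 1.8326 = 3.2189.
Note: since some zeros are outside |z| ≤ r, the simplified n·log(r) form does NOT apply — only the inside zeros contribute.

I(r) ≈ 3.2189.


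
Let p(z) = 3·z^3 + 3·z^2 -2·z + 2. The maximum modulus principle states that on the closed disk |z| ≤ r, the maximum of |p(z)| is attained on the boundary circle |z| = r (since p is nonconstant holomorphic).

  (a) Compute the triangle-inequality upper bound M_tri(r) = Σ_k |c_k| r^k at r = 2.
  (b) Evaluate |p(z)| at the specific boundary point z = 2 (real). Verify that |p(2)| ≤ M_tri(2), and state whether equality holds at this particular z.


Coefficients: c_0 = 2, c_1 = -2, c_2 = 3, c_3 = 3. Radius r = 2.
Part (a). Triangle bound: M_tri(r) = Σ_k |c_k| r^k
  = |2|·2^0 + |-2|·2^1 + |3|·2^2 + |3|·2^3
  = 2 + 4 + 12 + 24 = 42.
This bounds M(r) := max_{|z|=r} |p(z)| from above; equality holds iff all terms c_k z^k can be made to align in phase at a single z on |z|=r.
Part (b). At z = 2 (real, on the circle |z| = r):
  p(2) = (2)·2^0 + (-2)·2^1 + (3)·2^2 + (3)·2^3 = 34.
  |p(2)| = 34.
Check: |p(2)| = 34 ≤ 42 = M_tri(2). ✓ Equality does not hold at z = 2 (the coefficients have mixed signs, so the terms do not all align in phase there).

M_tri(2) = 42; |p(2)| = 34; equality at z=2: no.


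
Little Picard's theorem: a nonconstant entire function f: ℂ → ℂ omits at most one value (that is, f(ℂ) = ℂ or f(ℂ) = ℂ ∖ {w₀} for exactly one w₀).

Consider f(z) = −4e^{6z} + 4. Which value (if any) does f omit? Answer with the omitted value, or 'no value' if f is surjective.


Little Picard bounds the complement of f(ℂ) to at most one point.
e^{6z} is never zero on ℂ, so -4·e^{6z} takes every value in ℂ ∖ {0}. Adding 4 shifts the range to ℂ ∖ {4}. Thus f omits exactly the value 4.

Omitted value: 4.


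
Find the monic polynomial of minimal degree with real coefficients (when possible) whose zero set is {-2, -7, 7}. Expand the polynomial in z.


The polynomial is p(z) = ∏_{α ∈ S} (z − α), where S = {-2, -7, 7}.
Expanding the product yields: p(z) = z^3 + 2·z^2 -49·z -98.
The resulting polynomial has degree 3 and real coefficients as required.

p(z) = z^3 + 2·z^2 -49·z -98.


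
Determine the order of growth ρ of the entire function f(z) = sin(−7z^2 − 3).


Write sin(w) = (e^{iw} ± e^{−iw})/(2 or 2i), so |sin(w)| ≤ e^{|w|}. With w = −7z^2 − 3, |w| ≤ 7r^2 + 3 on |z|=r, giving M(r) ≤ e^{7r^2 + 3} and ρ ≤ 2. For the lower bound, choose z on |z|=r with -7z^2 purely imaginary of modulus 7r^2; then |sin(−7z^2 − 3)| grows like e^{7r^2}/2, so ρ ≥ 2. Hence ρ = 2.
Therefore ρ = 2.

Order ρ = 2.


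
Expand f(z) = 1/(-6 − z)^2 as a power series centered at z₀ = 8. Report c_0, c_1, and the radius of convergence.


Let w = z − z₀, so z = z₀ + w.
Then -6 − z = -6 − (z₀ + w) = (-6 − z₀) − w = -14 − w.
f(z) = 1/(-14 − w)^2 = (1/(-14)^2) · (1 − w/(-14))^{−2}.
By the binomial series (1−u)^{−2} = Σ_{n≥0} C(n+1, 1) u^n for |u|<1, with u = w/(-14):
  c_n = C(n+1, 1) / (-14)^(n+2).
  c_0 = 1/(-14)^2 = 1/196.
  c_1 = 2/(-14)^3 = -1/1372.
The series is valid for |w/d| < 1, i.e. |z − z₀| < |d|.
Radius of convergence: R = |-6 − z₀| = |-14| = 14 (distance from z₀ to the singularity z = -6).

c_0 = 1/196, c_1 = -1/1372; R = 14.


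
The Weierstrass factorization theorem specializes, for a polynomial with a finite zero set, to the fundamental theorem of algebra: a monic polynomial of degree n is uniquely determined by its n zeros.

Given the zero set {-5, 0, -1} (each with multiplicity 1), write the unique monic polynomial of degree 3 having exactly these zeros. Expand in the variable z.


The polynomial is p(z) = ∏_{α ∈ S} (z − α), where S = {-5, 0, -1}.
Expanding the product yields: p(z) = z^3 + 6·z^2 + 5·z.
The resulting polynomial has degree 3 and real coefficients as required.

p(z) = z^3 + 6·z^2 + 5·z.


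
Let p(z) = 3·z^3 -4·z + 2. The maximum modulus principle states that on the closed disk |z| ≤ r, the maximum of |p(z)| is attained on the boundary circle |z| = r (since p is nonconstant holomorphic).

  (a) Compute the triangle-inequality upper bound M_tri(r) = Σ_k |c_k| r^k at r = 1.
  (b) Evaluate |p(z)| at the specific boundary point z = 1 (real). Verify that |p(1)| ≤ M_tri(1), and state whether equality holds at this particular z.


Coefficients: c_0 = 2, c_1 = -4, c_2 = 0, c_3 = 3. Radius r = 1.
Part (a). Triangle bound: M_tri(r) = Σ_k |c_k| r^k
  = |2|·1^0 + |-4|·1^1 + |0|·1^2 + |3|·1^3
  = 2 + 4 + 0 + 3 = 9.
This bounds M(r) := max_{|z|=r} |p(z)| from above; equality holds iff all terms c_k z^k can be made to align in phase at a single z on |z|=r.
Part (b). At z = 1 (real, on the circle |z| = r):
  p(1) = (2)·1^0 + (-4)·1^1 + (0)·1^2 + (3)·1^3 = 1.
  |p(1)| = 1.
Check: |p(1)| = 1 ≤ 9 = M_tri(1). ✓ Equality does not hold at z = 1 (the coefficients have mixed signs, so the terms do not all align in phase there).

M_tri(1) = 9; |p(1)| = 1; equality at z=1: no.


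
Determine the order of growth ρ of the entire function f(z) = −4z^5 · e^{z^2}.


M(r) = max_{|z|=r} |-4|·|z|^5·|e^{z^2}| = 4·r^5 · e^{1r^2} (the factors attain their maxima compatibly on |z|=r). Then log M(r) = log 4 + 5·log r + 1r^2, dominated by the last term, so log log M(r) ~ 2·log r. The polynomial factor -4z^5 contributes only a log r term and does not affect the order. ρ = 2.
Therefore ρ = 2.

Order ρ = 2.


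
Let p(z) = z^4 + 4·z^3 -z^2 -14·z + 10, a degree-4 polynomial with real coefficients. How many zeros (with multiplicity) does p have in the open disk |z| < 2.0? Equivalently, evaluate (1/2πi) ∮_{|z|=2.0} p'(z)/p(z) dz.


The zeros of p are: (-3 + 1i), (-3 - 1i), 1, 1.
Their magnitudes are: 3.162, 3.162, 1, 1.
Zeros with |z| < R = 2.0: 1, 1.
Count = 2.
By the argument principle, (1/2πi) ∮_{|z|=R} p'(z)/p(z) dz equals exactly this count.

Number of zeros inside |z| < 2.0: 2.


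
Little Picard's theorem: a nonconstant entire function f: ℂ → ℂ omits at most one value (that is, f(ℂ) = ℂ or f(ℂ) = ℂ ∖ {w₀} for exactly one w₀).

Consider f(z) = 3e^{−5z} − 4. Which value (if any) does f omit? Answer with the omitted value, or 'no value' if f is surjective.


Little Picard bounds the complement of f(ℂ) to at most one point.
e^{−5z} is never zero on ℂ, so 3·e^{−5z} takes every value in ℂ ∖ {0}. Adding -4 shifts the range to ℂ ∖ {-4}. Thus f omits exactly the value -4.

Omitted value: -4.


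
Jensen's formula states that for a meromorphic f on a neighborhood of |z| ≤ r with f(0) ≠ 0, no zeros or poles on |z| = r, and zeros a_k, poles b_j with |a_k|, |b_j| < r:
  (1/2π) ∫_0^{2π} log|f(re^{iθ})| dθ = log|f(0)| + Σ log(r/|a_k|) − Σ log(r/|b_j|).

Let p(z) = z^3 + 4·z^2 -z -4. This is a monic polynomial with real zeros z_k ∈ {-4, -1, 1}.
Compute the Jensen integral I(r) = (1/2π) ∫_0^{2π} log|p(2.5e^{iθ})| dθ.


Zeros: -4, -1, 1; r = 2.5.
Inside |z| < r: -1, 1. Outside (|z| ≥ r): -4.
p(0) = -4, so log|p(0)| = log(4) = 1.3863.
Apply Jensen: I(r) = log|p(0)| + Σ_k log(r/|z_k|), summed over zeros inside |z| < r.
  log(r/|z_k|) for z_k = -1: log(2.5/1) = 0.9163
  log(r/|z_k|) for z_k = 1: log(2.5/1) = 0.9163
  Outside zeros (-4) contribute nothing to the Jensen sum.
Sum over inside zeros: 1.8326.
I(r) = log|p(0)| + (inside sum) = 1.3863 + 1.8326 = 3.2189.
Note: since some zeros are outside |z| ≤ r, the simplified n·log(r) form does NOT apply — only the inside zeros contribute.

I(r) ≈ 3.2189.


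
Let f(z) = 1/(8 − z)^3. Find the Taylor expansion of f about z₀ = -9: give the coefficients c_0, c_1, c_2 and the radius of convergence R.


Let w = z − z₀, so z = z₀ + w.
Then 8 − z = 8 − (z₀ + w) = (8 − z₀) − w = 17 − w.
f(z) = 1/(17 − w)^3 = (1/(17)^3) · (1 − w/(17))^{−3}.
By the binomial series (1−u)^{−3} = Σ_{n≥0} C(n+2, 2) u^n for |u|<1, with u = w/(17):
  c_n = C(n+2, 2) / (17)^(n+3).
  c_0 = 1/(17)^3 = 1/4913.
  c_1 = 3/(17)^4 = 3/83521.
  c_2 = 6/(17)^5 = 6/1419857.
The series is valid for |w/d| < 1, i.e. |z − z₀| < |d|.
Radius of convergence: R = |8 − z₀| = |17| = 17 (distance from z₀ to the singularity z = 8).

c_0 = 1/4913, c_1 = 3/83521, c_2 = 6/1419857; R = 17.


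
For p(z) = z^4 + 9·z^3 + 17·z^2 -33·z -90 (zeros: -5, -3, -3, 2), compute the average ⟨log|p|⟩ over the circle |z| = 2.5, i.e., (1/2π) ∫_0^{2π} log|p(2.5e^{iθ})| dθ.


Zeros: -5, -3, -3, 2; r = 2.5.
Inside |z| < r: 2. Outside (|z| ≥ r): -5, -3, -3.
p(0) = -90, so log|p(0)| = log(90) = 4.4998.
Apply Jensen: I(r) = log|p(0)| + Σ_k log(r/|z_k|), summed over zeros inside |z| < r.
  log(r/|z_k|) for z_k = 2: log(2.5/2) = 0.2231
  Outside zeros (-5, -3, -3) contribute nothing to the Jensen sum.
Sum over inside zeros: 0.2231.
I(r) = log|p(0)| + (inside sum) = 4.4998 + 0.2231 = 4.7230.
Note: since some zeros are outside |z| ≤ r, the simplified n·log(r) form does NOT apply — only the inside zeros contribute.

I(r) ≈ 4.7230.


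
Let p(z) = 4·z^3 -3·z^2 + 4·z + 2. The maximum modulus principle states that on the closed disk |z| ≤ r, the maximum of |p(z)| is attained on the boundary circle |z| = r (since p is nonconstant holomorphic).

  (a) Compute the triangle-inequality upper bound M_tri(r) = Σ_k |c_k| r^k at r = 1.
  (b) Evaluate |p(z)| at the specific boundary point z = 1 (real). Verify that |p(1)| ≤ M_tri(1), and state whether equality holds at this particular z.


Coefficients: c_0 = 2, c_1 = 4, c_2 = -3, c_3 = 4. Radius r = 1.
Part (a). Triangle bound: M_tri(r) = Σ_k |c_k| r^k
  = |2|·1^0 + |4|·1^1 + |-3|·1^2 + |4|·1^3
  = 2 + 4 + 3 + 4 = 13.
This bounds M(r) := max_{|z|=r} |p(z)| from above; equality holds iff all terms c_k z^k can be made to align in phase at a single z on |z|=r.
Part (b). At z = 1 (real, on the circle |z| = r):
  p(1) = (2)·1^0 + (4)·1^1 + (-3)·1^2 + (4)·1^3 = 7.
  |p(1)| = 7.
Check: |p(1)| = 7 ≤ 13 = M_tri(1). ✓ Equality does not hold at z = 1 (the coefficients have mixed signs, so the terms do not all align in phase there).

M_tri(1) = 13; |p(1)| = 7; equality at z=1: no.


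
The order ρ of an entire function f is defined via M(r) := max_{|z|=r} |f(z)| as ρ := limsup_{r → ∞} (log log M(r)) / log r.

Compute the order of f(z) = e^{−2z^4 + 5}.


|e^{−2z^4 + 5}| = e^{Re(-2·z^4) + 5} ≤ e^{2|z|^4 + 5} = e^{2r^4 + 5} on |z| = r, so ρ ≤ 4. Choosing z on |z|=r so that -2·z^4 is real positive (always possible by picking arg z appropriately) gives |f(z)| = e^{2r^4 + 5}, matching the bound. The additive constant 5 does not affect log log M(r) ~ 4·log r. Hence ρ = 4.
Therefore ρ = 4.

Order ρ = 4.


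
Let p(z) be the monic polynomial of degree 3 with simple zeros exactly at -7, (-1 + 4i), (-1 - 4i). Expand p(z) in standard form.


The polynomial is p(z) = ∏_{α ∈ S} (z − α), where S = {-7, (-1 + 4i), (-1 - 4i)}.
Expanding the product yields: p(z) = z^3 + 9·z^2 + 31·z + 119.
Note conjugate pairs combine to real quadratics: (z − (-1+4i))(z − (-1−4i)) = z² + 2z + 17.
The resulting polynomial has degree 3 and real coefficients as required.

p(z) = z^3 + 9·z^2 + 31·z + 119.


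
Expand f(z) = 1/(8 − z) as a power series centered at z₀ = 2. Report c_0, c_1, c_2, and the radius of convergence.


Let w = z − z₀, so z = z₀ + w.
Then 8 − z = 8 − (z₀ + w) = (8 − z₀) − w = 6 − w.
f(z) = 1/(6 − w) = (1/(6)) · 1/(1 − w/(6)) = Σ_{n≥0} w^n / (6)^(n+1).
So c_n = 1/(6)^(n+1):
  c_0 = 1/(6)^1 = 1/6.
  c_1 = 1/(6)^2 = 1/36.
  c_2 = 1/(6)^3 = 1/216.
The series is valid for |w/d| < 1, i.e. |z − z₀| < |d|.
Radius of convergence: R = |8 − z₀| = |6| = 6 (distance from z₀ to the singularity z = 8).

c_0 = 1/6, c_1 = 1/36, c_2 = 1/216; R = 6.


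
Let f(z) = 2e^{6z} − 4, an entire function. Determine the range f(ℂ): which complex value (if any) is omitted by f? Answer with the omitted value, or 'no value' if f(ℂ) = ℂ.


Little Picard bounds the complement of f(ℂ) to at most one point.
e^{6z} is never zero on ℂ, so 2·e^{6z} takes every value in ℂ ∖ {0}. Adding -4 shifts the range to ℂ ∖ {-4}. Thus f omits exactly the value -4.

Omitted value: -4.


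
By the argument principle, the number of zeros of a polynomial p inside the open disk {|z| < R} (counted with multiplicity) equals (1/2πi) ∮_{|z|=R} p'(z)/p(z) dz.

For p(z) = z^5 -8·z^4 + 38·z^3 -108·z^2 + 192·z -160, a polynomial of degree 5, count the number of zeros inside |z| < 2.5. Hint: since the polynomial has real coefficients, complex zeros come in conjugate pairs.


The zeros of p are: (2 + 2i), (2 - 2i), (1 + 3i), (1 - 3i), 2.
Their magnitudes are: 2.828, 2.828, 3.162, 3.162, 2.
Zeros with |z| < R = 2.5: 2.
Count = 1.
By the argument principle, (1/2πi) ∮_{|z|=R} p'(z)/p(z) dz equals exactly this count.

Number of zeros inside |z| < 2.5: 1.


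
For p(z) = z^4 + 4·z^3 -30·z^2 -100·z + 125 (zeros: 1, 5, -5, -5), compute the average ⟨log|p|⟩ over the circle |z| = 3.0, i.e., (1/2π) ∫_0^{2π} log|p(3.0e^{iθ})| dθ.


Zeros: -5, -5, 1, 5; r = 3.0.
Inside |z| < r: 1. Outside (|z| ≥ r): -5, -5, 5.
p(0) = 125, so log|p(0)| = log(125) = 4.8283.
Apply Jensen: I(r) = log|p(0)| + Σ_k log(r/|z_k|), summed over zeros inside |z| < r.
  log(r/|z_k|) for z_k = 1: log(3.0/1) = 1.0986
  Outside zeros (-5, -5, 5) contribute nothing to the Jensen sum.
Sum over inside zeros: 1.0986.
I(r) = log|p(0)| + (inside sum) = 4.8283 + 1.0986 = 5.9269.
Note: since some zeros are outside |z| ≤ r, the simplified n·log(r) form does NOT apply — only the inside zeros contribute.

I(r) ≈ 5.9269.


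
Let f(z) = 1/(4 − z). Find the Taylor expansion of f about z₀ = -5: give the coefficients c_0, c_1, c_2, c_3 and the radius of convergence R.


Let w = z − z₀, so z = z₀ + w.
Then 4 − z = 4 − (z₀ + w) = (4 − z₀) − w = 9 − w.
f(z) = 1/(9 − w) = (1/(9)) · 1/(1 − w/(9)) = Σ_{n≥0} w^n / (9)^(n+1).
So c_n = 1/(9)^(n+1):
  c_0 = 1/(9)^1 = 1/9.
  c_1 = 1/(9)^2 = 1/81.
  c_2 = 1/(9)^3 = 1/729.
  c_3 = 1/(9)^4 = 1/6561.
The series is valid for |w/d| < 1, i.e. |z − z₀| < |d|.
Radius of convergence: R = |4 − z₀| = |9| = 9 (distance from z₀ to the singularity z = 4).

c_0 = 1/9, c_1 = 1/81, c_2 = 1/729, c_3 = 1/6561; R = 9.


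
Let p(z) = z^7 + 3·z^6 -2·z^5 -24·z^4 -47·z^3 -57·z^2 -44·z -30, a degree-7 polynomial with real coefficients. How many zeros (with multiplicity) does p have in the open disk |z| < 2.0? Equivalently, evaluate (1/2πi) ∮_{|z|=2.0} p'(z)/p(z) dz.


The zeros of p are: 3, (-1 + 1i), (-1 - 1i), (0 + 1i), (0 - 1i), (-2 + 1i), (-2 - 1i).
Their magnitudes are: 3, 1.414, 1.414, 1, 1, 2.236, 2.236.
Zeros with |z| < R = 2.0: (-1 + 1i), (-1 - 1i), (0 + 1i), (0 - 1i).
Count = 4.
By the argument principle, (1/2πi) ∮_{|z|=R} p'(z)/p(z) dz equals exactly this count.

Number of zeros inside |z| < 2.0: 4.


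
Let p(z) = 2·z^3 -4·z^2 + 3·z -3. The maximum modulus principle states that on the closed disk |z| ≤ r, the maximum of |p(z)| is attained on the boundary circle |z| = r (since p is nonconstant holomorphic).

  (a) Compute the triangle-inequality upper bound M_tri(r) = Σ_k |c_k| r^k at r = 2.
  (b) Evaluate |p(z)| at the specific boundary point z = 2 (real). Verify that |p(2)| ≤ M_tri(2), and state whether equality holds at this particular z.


Coefficients: c_0 = -3, c_1 = 3, c_2 = -4, c_3 = 2. Radius r = 2.
Part (a). Triangle bound: M_tri(r) = Σ_k |c_k| r^k
  = |-3|·2^0 + |3|·2^1 + |-4|·2^2 + |2|·2^3
  = 3 + 6 + 16 + 16 = 41.
This bounds M(r) := max_{|z|=r} |p(z)| from above; equality holds iff all terms c_k z^k can be made to align in phase at a single z on |z|=r.
Part (b). At z = 2 (real, on the circle |z| = r):
  p(2) = (-3)·2^0 + (3)·2^1 + (-4)·2^2 + (2)·2^3 = 3.
  |p(2)| = 3.
Check: |p(2)| = 3 ≤ 41 = M_tri(2). ✓ Equality does not hold at z = 2 (the coefficients have mixed signs, so the terms do not all align in phase there).

M_tri(2) = 41; |p(2)| = 3; equality at z=2: no.


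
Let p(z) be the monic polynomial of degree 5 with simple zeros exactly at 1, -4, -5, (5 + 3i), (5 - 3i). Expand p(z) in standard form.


The polynomial is p(z) = ∏_{α ∈ S} (z − α), where S = {1, -4, -5, (5 + 3i), (5 - 3i)}.
Expanding the product yields: p(z) = z^5 -2·z^4 -35·z^3 + 142·z^2 + 574·z -680.
Note conjugate pairs combine to real quadratics: (z − (5+3i))(z − (5−3i)) = z² − 10z + 34.
The resulting polynomial has degree 5 and real coefficients as required.

p(z) = z^5 -2·z^4 -35·z^3 + 142·z^2 + 574·z -680.


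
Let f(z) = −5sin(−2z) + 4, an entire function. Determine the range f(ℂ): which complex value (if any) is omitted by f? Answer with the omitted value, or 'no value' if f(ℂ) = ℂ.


Little Picard bounds the complement of f(ℂ) to at most one point.
sin is entire and surjective onto ℂ: for every w ∈ ℂ, sin(ζ) = w has a solution ζ ∈ ℂ (e.g., via the complex inverse arcsin). With ζ = −2z this gives z = ζ/(-2). Then -5·sin(−2z) takes every value in -5·ℂ = ℂ, and adding 4 is a bijection of ℂ. So f is surjective and omits no value. (Note: only on the real line is sin bounded by [−1, 1].)

Omitted value: no value.


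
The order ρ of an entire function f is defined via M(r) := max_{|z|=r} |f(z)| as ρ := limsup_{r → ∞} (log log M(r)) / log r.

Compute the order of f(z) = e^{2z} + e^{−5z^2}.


Each summand is entire of order 1 and 2 respectively (as in the single-exponential case). The order of a sum is at most the max of the orders, so ρ ≤ 2. For the lower bound: on |z|=r choose arg z so that -5z^2 is real positive; then |e^{-5z^2}| = e^{5r^2} while |e^{2z}| ≤ e^{2r^1} = o(e^{5r^2}). So |f| ≥ e^{5r^2}(1 − o(1)) and ρ ≥ 2. Hence ρ = max(1, 2) = 2.
Therefore ρ = 2.

Order ρ = 2.


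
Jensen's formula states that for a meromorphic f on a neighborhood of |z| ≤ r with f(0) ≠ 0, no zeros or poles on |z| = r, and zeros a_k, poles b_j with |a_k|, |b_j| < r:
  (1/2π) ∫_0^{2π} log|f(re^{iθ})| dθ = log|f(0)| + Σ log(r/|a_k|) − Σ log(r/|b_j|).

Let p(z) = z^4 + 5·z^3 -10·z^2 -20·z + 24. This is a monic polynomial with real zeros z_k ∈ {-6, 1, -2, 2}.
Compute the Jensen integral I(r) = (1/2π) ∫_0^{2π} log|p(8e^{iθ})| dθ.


Zeros: -6, -2, 1, 2; r = 8.
Inside |z| < r: -6, -2, 1, 2. Outside (|z| ≥ r): ∅.
p(0) = 24, so log|p(0)| = log(24) = 3.1781.
Apply Jensen: I(r) = log|p(0)| + Σ_k log(r/|z_k|), summed over zeros inside |z| < r.
  log(r/|z_k|) for z_k = -6: log(8/6) = 0.2877
  log(r/|z_k|) for z_k = 1: log(8/1) = 2.0794
  log(r/|z_k|) for z_k = -2: log(8/2) = 1.3863
  log(r/|z_k|) for z_k = 2: log(8/2) = 1.3863
Sum over inside zeros: 5.1397.
I(r) = log|p(0)| + (inside sum) = 3.1781 + 5.1397 = 8.3178.
Closed form (all zeros inside, monic): I(r) = n·log(r) = 4·log(8) = 8.3178. ✓

I(r) ≈ 8.3178.


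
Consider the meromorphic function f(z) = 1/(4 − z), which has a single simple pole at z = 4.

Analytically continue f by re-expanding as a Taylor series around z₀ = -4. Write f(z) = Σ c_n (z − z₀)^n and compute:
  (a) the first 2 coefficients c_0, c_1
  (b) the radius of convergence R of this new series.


Let w = z − z₀, so z = z₀ + w.
Then 4 − z = 4 − (z₀ + w) = (4 − z₀) − w = 8 − w.
f(z) = 1/(8 − w) = (1/(8)) · 1/(1 − w/(8)) = Σ_{n≥0} w^n / (8)^(n+1).
So c_n = 1/(8)^(n+1):
  c_0 = 1/(8)^1 = 1/8.
  c_1 = 1/(8)^2 = 1/64.
The series is valid for |w/d| < 1, i.e. |z − z₀| < |d|.
Radius of convergence: R = |4 − z₀| = |8| = 8 (distance from z₀ to the singularity z = 4).

c_0 = 1/8, c_1 = 1/64; R = 8.


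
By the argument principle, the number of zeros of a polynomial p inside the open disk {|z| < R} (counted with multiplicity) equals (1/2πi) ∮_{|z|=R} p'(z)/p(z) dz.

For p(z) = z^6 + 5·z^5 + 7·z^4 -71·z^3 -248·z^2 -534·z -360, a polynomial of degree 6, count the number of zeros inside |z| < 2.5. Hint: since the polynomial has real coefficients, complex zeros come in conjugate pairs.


The zeros of p are: (-1 + 2i), (-1 - 2i), -1, (-3 + 3i), (-3 - 3i), 4.
Their magnitudes are: 2.236, 2.236, 1, 4.243, 4.243, 4.
Zeros with |z| < R = 2.5: (-1 + 2i), (-1 - 2i), -1.
Count = 3.
By the argument principle, (1/2πi) ∮_{|z|=R} p'(z)/p(z) dz equals exactly this count.

Number of zeros inside |z| < 2.5: 3.


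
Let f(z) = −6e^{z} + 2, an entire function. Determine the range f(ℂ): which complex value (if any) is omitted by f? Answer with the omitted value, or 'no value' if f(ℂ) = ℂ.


Little Picard bounds the complement of f(ℂ) to at most one point.
e^{z} is never zero on ℂ, so -6·e^{z} takes every value in ℂ ∖ {0}. Adding 2 shifts the range to ℂ ∖ {2}. Thus f omits exactly the value 2.

Omitted value: 2.


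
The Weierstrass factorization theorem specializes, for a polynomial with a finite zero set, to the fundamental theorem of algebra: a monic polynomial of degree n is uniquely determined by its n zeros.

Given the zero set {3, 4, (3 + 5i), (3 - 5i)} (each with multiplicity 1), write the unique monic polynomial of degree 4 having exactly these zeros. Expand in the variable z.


The polynomial is p(z) = ∏_{α ∈ S} (z − α), where S = {3, 4, (3 + 5i), (3 - 5i)}.
Expanding the product yields: p(z) = z^4 -13·z^3 + 88·z^2 -310·z + 408.
Note conjugate pairs combine to real quadratics: (z − (3+5i))(z − (3−5i)) = z² − 6z + 34.
The resulting polynomial has degree 4 and real coefficients as required.

p(z) = z^4 -13·z^3 + 88·z^2 -310·z + 408.


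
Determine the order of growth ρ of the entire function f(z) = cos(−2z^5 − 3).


Write cos(w) = (e^{iw} ± e^{−iw})/(2 or 2i), so |cos(w)| ≤ e^{|w|}. With w = −2z^5 − 3, |w| ≤ 2r^5 + 3 on |z|=r, giving M(r) ≤ e^{2r^5 + 3} and ρ ≤ 5. For the lower bound, choose z on |z|=r with -2z^5 purely imaginary of modulus 2r^5; then |cos(−2z^5 − 3)| grows like e^{2r^5}/2, so ρ ≥ 5. Hence ρ = 5.
Therefore ρ = 5.

Order ρ = 5.


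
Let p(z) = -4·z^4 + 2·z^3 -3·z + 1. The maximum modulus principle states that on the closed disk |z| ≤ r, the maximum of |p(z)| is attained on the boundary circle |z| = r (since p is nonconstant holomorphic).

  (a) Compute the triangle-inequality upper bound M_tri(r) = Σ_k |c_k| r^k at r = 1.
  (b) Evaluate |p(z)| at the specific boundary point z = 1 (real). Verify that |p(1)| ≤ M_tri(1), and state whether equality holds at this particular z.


Coefficients: c_0 = 1, c_1 = -3, c_2 = 0, c_3 = 2, c_4 = -4. Radius r = 1.
Part (a). Triangle bound: M_tri(r) = Σ_k |c_k| r^k
  = |1|·1^0 + |-3|·1^1 + |0|·1^2 + |2|·1^3 + |-4|·1^4
  = 1 + 3 + 0 + 2 + 4 = 10.
This bounds M(r) := max_{|z|=r} |p(z)| from above; equality holds iff all terms c_k z^k can be made to align in phase at a single z on |z|=r.
Part (b). At z = 1 (real, on the circle |z| = r):
  p(1) = (1)·1^0 + (-3)·1^1 + (0)·1^2 + (2)·1^3 + (-4)·1^4 = -4.
  |p(1)| = 4.
Check: |p(1)| = 4 ≤ 10 = M_tri(1). ✓ Equality does not hold at z = 1 (the coefficients have mixed signs, so the terms do not all align in phase there).

M_tri(1) = 10; |p(1)| = 4; equality at z=1: no.


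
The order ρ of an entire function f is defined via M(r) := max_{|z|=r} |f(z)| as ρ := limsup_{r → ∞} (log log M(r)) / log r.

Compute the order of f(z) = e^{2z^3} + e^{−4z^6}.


Each summand is entire of order 3 and 6 respectively (as in the single-exponential case). The order of a sum is at most the max of the orders, so ρ ≤ 6. For the lower bound: on |z|=r choose arg z so that -4z^6 is real positive; then |e^{-4z^6}| = e^{4r^6} while |e^{2z^3}| ≤ e^{2r^3} = o(e^{4r^6}). So |f| ≥ e^{4r^6}(1 − o(1)) and ρ ≥ 6. Hence ρ = max(3, 6) = 6.
Therefore ρ = 6.

Order ρ = 6.


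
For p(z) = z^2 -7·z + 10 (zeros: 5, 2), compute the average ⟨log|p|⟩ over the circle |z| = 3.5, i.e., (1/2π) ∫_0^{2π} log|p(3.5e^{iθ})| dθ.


Zeros: 2, 5; r = 3.5.
Inside |z| < r: 2. Outside (|z| ≥ r): 5.
p(0) = 10, so log|p(0)| = log(10) = 2.3026.
Apply Jensen: I(r) = log|p(0)| + Σ_k log(r/|z_k|), summed over zeros inside |z| < r.
  log(r/|z_k|) for z_k = 2: log(3.5/2) = 0.5596
  Outside zeros (5) contribute nothing to the Jensen sum.
Sum over inside zeros: 0.5596.
I(r) = log|p(0)| + (inside sum) = 2.3026 + 0.5596 = 2.8622.
Note: since some zeros are outside |z| ≤ r, the simplified n·log(r) form does NOT apply — only the inside zeros contribute.

I(r) ≈ 2.8622.


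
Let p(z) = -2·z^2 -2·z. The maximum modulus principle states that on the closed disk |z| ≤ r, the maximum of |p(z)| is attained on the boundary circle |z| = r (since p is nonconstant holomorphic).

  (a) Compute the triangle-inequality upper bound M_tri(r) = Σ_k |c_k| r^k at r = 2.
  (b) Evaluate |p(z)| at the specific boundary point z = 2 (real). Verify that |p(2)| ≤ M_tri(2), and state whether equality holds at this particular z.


Coefficients: c_0 = 0, c_1 = -2, c_2 = -2. Radius r = 2.
Part (a). Triangle bound: M_tri(r) = Σ_k |c_k| r^k
  = |0|·2^0 + |-2|·2^1 + |-2|·2^2
  = 0 + 4 + 8 = 12.
This bounds M(r) := max_{|z|=r} |p(z)| from above; equality holds iff all terms c_k z^k can be made to align in phase at a single z on |z|=r.
Part (b). At z = 2 (real, on the circle |z| = r):
  p(2) = (0)·2^0 + (-2)·2^1 + (-2)·2^2 = -12.
  |p(2)| = 12.
Since all nonzero coefficients share the same sign, |p(2)| = 12 = M_tri(2); the triangle bound is attained at z = 2, so in fact M(r) = 12.

M_tri(2) = 12; |p(2)| = 12; equality at z=2: yes.


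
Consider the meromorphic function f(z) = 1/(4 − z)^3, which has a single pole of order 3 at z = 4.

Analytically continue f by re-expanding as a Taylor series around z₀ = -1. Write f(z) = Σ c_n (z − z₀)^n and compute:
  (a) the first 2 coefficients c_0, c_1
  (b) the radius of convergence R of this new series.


Let w = z − z₀, so z = z₀ + w.
Then 4 − z = 4 − (z₀ + w) = (4 − z₀) − w = 5 − w.
f(z) = 1/(5 − w)^3 = (1/(5)^3) · (1 − w/(5))^{−3}.
By the binomial series (1−u)^{−3} = Σ_{n≥0} C(n+2, 2) u^n for |u|<1, with u = w/(5):
  c_n = C(n+2, 2) / (5)^(n+3).
  c_0 = 1/(5)^3 = 1/125.
  c_1 = 3/(5)^4 = 3/625.
The series is valid for |w/d| < 1, i.e. |z − z₀| < |d|.
Radius of convergence: R = |4 − z₀| = |5| = 5 (distance from z₀ to the singularity z = 4).

c_0 = 1/125, c_1 = 3/625; R = 5.


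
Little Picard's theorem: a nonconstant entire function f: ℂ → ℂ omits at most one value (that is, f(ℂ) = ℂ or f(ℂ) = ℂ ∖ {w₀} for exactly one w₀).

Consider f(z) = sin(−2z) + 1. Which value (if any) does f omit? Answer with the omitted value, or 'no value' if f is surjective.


Little Picard bounds the complement of f(ℂ) to at most one point.
sin is entire and surjective onto ℂ: for every w ∈ ℂ, sin(ζ) = w has a solution ζ ∈ ℂ (e.g., via the complex inverse arcsin). With ζ = −2z this gives z = ζ/(-2). Then 1·sin(−2z) takes every value in 1·ℂ = ℂ, and adding 1 is a bijection of ℂ. So f is surjective and omits no value. (Note: only on the real line is sin bounded by [−1, 1].)

Omitted value: no value.


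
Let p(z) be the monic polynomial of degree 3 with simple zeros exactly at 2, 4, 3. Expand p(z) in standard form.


The polynomial is p(z) = ∏_{α ∈ S} (z − α), where S = {2, 4, 3}.
Expanding the product yields: p(z) = z^3 -9·z^2 + 26·z -24.
The resulting polynomial has degree 3 and real coefficients as required.

p(z) = z^3 -9·z^2 + 26·z -24.


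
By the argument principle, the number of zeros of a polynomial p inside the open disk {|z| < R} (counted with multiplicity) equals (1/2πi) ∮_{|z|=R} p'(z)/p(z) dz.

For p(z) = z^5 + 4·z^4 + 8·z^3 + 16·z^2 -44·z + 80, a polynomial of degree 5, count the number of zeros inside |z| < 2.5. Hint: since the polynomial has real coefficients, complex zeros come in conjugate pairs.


The zeros of p are: -4, (1 + 1i), (1 - 1i), (-1 + 3i), (-1 - 3i).
Their magnitudes are: 4, 1.414, 1.414, 3.162, 3.162.
Zeros with |z| < R = 2.5: (1 + 1i), (1 - 1i).
Count = 2.
By the argument principle, (1/2πi) ∮_{|z|=R} p'(z)/p(z) dz equals exactly this count.

Number of zeros inside |z| < 2.5: 2.


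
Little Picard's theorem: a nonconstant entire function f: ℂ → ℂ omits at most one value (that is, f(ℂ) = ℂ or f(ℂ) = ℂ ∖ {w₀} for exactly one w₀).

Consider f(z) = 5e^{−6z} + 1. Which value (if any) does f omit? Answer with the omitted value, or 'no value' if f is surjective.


Little Picard bounds the complement of f(ℂ) to at most one point.
e^{−6z} is never zero on ℂ, so 5·e^{−6z} takes every value in ℂ ∖ {0}. Adding 1 shifts the range to ℂ ∖ {1}. Thus f omits exactly the value 1.

Omitted value: 1.


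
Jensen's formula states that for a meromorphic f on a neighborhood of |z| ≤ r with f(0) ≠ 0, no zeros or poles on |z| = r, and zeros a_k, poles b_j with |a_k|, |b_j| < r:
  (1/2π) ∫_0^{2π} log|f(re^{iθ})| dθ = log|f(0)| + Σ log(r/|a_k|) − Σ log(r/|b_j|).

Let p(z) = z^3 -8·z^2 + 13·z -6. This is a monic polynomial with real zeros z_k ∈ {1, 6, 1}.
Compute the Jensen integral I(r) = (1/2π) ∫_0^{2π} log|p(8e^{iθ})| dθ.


Zeros: 1, 1, 6; r = 8.
Inside |z| < r: 1, 1, 6. Outside (|z| ≥ r): ∅.
p(0) = -6, so log|p(0)| = log(6) = 1.7918.
Apply Jensen: I(r) = log|p(0)| + Σ_k log(r/|z_k|), summed over zeros inside |z| < r.
  log(r/|z_k|) for z_k = 1: log(8/1) = 2.0794
  log(r/|z_k|) for z_k = 6: log(8/6) = 0.2877
  log(r/|z_k|) for z_k = 1: log(8/1) = 2.0794
Sum over inside zeros: 4.4466.
I(r) = log|p(0)| + (inside sum) = 1.7918 + 4.4466 = 6.2383.
Closed form (all zeros inside, monic): I(r) = n·log(r) = 3·log(8) = 6.2383. ✓

I(r) ≈ 6.2383.


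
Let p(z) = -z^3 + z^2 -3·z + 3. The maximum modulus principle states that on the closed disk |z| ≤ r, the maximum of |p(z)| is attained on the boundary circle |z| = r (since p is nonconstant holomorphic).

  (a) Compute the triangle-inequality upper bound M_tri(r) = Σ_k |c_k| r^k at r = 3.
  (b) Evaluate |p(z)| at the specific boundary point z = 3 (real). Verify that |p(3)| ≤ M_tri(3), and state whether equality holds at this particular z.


Coefficients: c_0 = 3, c_1 = -3, c_2 = 1, c_3 = -1. Radius r = 3.
Part (a). Triangle bound: M_tri(r) = Σ_k |c_k| r^k
  = |3|·3^0 + |-3|·3^1 + |1|·3^2 + |-1|·3^3
  = 3 + 9 + 9 + 27 = 48.
This bounds M(r) := max_{|z|=r} |p(z)| from above; equality holds iff all terms c_k z^k can be made to align in phase at a single z on |z|=r.
Part (b). At z = 3 (real, on the circle |z| = r):
  p(3) = (3)·3^0 + (-3)·3^1 + (1)·3^2 + (-1)·3^3 = -24.
  |p(3)| = 24.
Check: |p(3)| = 24 ≤ 48 = M_tri(3). ✓ Equality does not hold at z = 3 (the coefficients have mixed signs, so the terms do not all align in phase there).

M_tri(3) = 48; |p(3)| = 24; equality at z=3: no.


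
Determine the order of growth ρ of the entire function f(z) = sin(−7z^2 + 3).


Write sin(w) = (e^{iw} ± e^{−iw})/(2 or 2i), so |sin(w)| ≤ e^{|w|}. With w = −7z^2 + 3, |w| ≤ 7r^2 + 3 on |z|=r, giving M(r) ≤ e^{7r^2 + 3} and ρ ≤ 2. For the lower bound, choose z on |z|=r with -7z^2 purely imaginary of modulus 7r^2; then |sin(−7z^2 + 3)| grows like e^{7r^2}/2, so ρ ≥ 2. Hence ρ = 2.
Therefore ρ = 2.

Order ρ = 2.


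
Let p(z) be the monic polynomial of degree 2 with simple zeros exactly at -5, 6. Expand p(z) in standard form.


The polynomial is p(z) = ∏_{α ∈ S} (z − α), where S = {-5, 6}.
Expanding the product yields: p(z) = z^2 -z -30.
The resulting polynomial has degree 2 and real coefficients as required.

p(z) = z^2 -z -30.


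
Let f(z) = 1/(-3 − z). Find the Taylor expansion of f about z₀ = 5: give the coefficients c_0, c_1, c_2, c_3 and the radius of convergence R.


Let w = z − z₀, so z = z₀ + w.
Then -3 − z = -3 − (z₀ + w) = (-3 − z₀) − w = -8 − w.
f(z) = 1/(-8 − w) = (1/(-8)) · 1/(1 − w/(-8)) = Σ_{n≥0} w^n / (-8)^(n+1).
So c_n = 1/(-8)^(n+1):
  c_0 = 1/(-8)^1 = -1/8.
  c_1 = 1/(-8)^2 = 1/64.
  c_2 = 1/(-8)^3 = -1/512.
  c_3 = 1/(-8)^4 = 1/4096.
The series is valid for |w/d| < 1, i.e. |z − z₀| < |d|.
Radius of convergence: R = |-3 − z₀| = |-8| = 8 (distance from z₀ to the singularity z = -3).

c_0 = -1/8, c_1 = 1/64, c_2 = -1/512, c_3 = 1/4096; R = 8.


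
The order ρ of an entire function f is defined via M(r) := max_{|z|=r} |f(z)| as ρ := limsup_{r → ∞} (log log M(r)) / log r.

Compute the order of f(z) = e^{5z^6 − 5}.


|e^{5z^6 − 5}| = e^{Re(5·z^6) + -5} ≤ e^{5|z|^6 + -5} = e^{5r^6 + -5} on |z| = r, so ρ ≤ 6. Choosing z on |z|=r so that 5·z^6 is real positive (always possible by picking arg z appropriately) gives |f(z)| = e^{5r^6 + -5}, matching the bound. The additive constant -5 does not affect log log M(r) ~ 6·log r. Hence ρ = 6.
Therefore ρ = 6.

Order ρ = 6.


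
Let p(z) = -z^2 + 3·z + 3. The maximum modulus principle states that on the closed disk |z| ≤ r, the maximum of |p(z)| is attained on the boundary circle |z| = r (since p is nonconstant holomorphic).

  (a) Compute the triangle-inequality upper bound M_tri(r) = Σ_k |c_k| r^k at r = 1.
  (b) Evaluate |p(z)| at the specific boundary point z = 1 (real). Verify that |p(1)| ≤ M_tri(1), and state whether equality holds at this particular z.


Coefficients: c_0 = 3, c_1 = 3, c_2 = -1. Radius r = 1.
Part (a). Triangle bound: M_tri(r) = Σ_k |c_k| r^k
  = |3|·1^0 + |3|·1^1 + |-1|·1^2
  = 3 + 3 + 1 = 7.
This bounds M(r) := max_{|z|=r} |p(z)| from above; equality holds iff all terms c_k z^k can be made to align in phase at a single z on |z|=r.
Part (b). At z = 1 (real, on the circle |z| = r):
  p(1) = (3)·1^0 + (3)·1^1 + (-1)·1^2 = 5.
  |p(1)| = 5.
Check: |p(1)| = 5 ≤ 7 = M_tri(1). ✓ Equality does not hold at z = 1 (the coefficients have mixed signs, so the terms do not all align in phase there).

M_tri(1) = 7; |p(1)| = 5; equality at z=1: no.


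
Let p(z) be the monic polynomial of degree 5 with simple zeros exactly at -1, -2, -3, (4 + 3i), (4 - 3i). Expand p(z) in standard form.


The polynomial is p(z) = ∏_{α ∈ S} (z − α), where S = {-1, -2, -3, (4 + 3i), (4 - 3i)}.
Expanding the product yields: p(z) = z^5 -2·z^4 -12·z^3 + 68·z^2 + 227·z + 150.
Note conjugate pairs combine to real quadratics: (z − (4+3i))(z − (4−3i)) = z² − 8z + 25.
The resulting polynomial has degree 5 and real coefficients as required.

p(z) = z^5 -2·z^4 -12·z^3 + 68·z^2 + 227·z + 150.


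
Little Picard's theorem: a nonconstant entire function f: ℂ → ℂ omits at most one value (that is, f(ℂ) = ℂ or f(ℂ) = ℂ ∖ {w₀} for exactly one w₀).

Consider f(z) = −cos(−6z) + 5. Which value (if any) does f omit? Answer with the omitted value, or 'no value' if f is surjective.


Little Picard bounds the complement of f(ℂ) to at most one point.
cos is entire and surjective onto ℂ: for every w ∈ ℂ, cos(ζ) = w has a solution ζ ∈ ℂ (e.g., via the complex inverse arccos). With ζ = −6z this gives z = ζ/(-6). Then -1·cos(−6z) takes every value in -1·ℂ = ℂ, and adding 5 is a bijection of ℂ. So f is surjective and omits no value. (Note: only on the real line is cos bounded by [−1, 1].)

Omitted value: no value.
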